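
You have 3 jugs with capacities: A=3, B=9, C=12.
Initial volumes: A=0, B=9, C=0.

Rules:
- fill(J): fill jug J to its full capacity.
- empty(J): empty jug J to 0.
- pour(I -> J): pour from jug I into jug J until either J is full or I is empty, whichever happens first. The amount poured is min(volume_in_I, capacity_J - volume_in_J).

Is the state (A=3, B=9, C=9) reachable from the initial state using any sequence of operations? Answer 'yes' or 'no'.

Answer: yes

Derivation:
BFS from (A=0, B=9, C=0):
  1. fill(C) -> (A=0 B=9 C=12)
  2. pour(C -> A) -> (A=3 B=9 C=9)
Target reached → yes.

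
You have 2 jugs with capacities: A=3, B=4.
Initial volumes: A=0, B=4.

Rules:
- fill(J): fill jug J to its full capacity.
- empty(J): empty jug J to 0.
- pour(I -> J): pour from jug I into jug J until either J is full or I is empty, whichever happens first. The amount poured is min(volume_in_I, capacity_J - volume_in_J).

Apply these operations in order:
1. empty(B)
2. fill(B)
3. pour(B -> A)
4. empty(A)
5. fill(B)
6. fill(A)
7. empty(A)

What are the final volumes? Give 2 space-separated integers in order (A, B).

Step 1: empty(B) -> (A=0 B=0)
Step 2: fill(B) -> (A=0 B=4)
Step 3: pour(B -> A) -> (A=3 B=1)
Step 4: empty(A) -> (A=0 B=1)
Step 5: fill(B) -> (A=0 B=4)
Step 6: fill(A) -> (A=3 B=4)
Step 7: empty(A) -> (A=0 B=4)

Answer: 0 4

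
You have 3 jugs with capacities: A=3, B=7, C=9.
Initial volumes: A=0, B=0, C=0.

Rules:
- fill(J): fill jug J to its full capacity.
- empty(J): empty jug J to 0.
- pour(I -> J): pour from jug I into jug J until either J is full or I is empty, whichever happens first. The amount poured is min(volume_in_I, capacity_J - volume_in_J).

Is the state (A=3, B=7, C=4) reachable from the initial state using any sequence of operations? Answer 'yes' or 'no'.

BFS from (A=0, B=0, C=0):
  1. fill(B) -> (A=0 B=7 C=0)
  2. pour(B -> A) -> (A=3 B=4 C=0)
  3. pour(B -> C) -> (A=3 B=0 C=4)
  4. fill(B) -> (A=3 B=7 C=4)
Target reached → yes.

Answer: yes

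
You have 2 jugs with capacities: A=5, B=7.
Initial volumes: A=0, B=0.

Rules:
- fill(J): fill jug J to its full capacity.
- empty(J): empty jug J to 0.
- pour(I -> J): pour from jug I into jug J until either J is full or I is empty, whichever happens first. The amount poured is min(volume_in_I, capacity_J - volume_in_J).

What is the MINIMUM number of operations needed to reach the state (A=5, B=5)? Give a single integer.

BFS from (A=0, B=0). One shortest path:
  1. fill(A) -> (A=5 B=0)
  2. pour(A -> B) -> (A=0 B=5)
  3. fill(A) -> (A=5 B=5)
Reached target in 3 moves.

Answer: 3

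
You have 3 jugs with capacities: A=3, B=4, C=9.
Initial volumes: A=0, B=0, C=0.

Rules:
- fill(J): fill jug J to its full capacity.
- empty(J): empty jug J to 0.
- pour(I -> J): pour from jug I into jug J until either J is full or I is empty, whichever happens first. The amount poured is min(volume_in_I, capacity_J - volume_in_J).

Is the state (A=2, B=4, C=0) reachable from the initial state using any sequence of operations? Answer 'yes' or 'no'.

Answer: yes

Derivation:
BFS from (A=0, B=0, C=0):
  1. fill(A) -> (A=3 B=0 C=0)
  2. pour(A -> B) -> (A=0 B=3 C=0)
  3. fill(A) -> (A=3 B=3 C=0)
  4. pour(A -> B) -> (A=2 B=4 C=0)
Target reached → yes.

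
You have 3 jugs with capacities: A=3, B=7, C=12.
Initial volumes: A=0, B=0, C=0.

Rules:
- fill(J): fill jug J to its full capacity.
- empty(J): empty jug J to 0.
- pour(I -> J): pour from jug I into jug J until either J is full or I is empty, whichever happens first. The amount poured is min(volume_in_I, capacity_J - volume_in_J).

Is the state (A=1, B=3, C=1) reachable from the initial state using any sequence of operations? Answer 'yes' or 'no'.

Answer: no

Derivation:
BFS explored all 284 reachable states.
Reachable set includes: (0,0,0), (0,0,1), (0,0,2), (0,0,3), (0,0,4), (0,0,5), (0,0,6), (0,0,7), (0,0,8), (0,0,9), (0,0,10), (0,0,11) ...
Target (A=1, B=3, C=1) not in reachable set → no.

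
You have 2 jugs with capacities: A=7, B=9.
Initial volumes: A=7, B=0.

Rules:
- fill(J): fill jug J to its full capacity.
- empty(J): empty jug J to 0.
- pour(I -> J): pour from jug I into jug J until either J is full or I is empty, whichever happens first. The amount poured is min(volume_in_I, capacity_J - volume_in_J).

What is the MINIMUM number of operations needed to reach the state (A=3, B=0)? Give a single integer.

Answer: 8

Derivation:
BFS from (A=7, B=0). One shortest path:
  1. pour(A -> B) -> (A=0 B=7)
  2. fill(A) -> (A=7 B=7)
  3. pour(A -> B) -> (A=5 B=9)
  4. empty(B) -> (A=5 B=0)
  5. pour(A -> B) -> (A=0 B=5)
  6. fill(A) -> (A=7 B=5)
  7. pour(A -> B) -> (A=3 B=9)
  8. empty(B) -> (A=3 B=0)
Reached target in 8 moves.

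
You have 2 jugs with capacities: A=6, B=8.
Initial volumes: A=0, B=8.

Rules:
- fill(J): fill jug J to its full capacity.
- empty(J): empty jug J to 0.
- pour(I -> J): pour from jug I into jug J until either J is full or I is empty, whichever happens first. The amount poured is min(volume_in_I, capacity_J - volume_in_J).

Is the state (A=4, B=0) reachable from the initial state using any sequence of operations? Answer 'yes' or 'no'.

Answer: yes

Derivation:
BFS from (A=0, B=8):
  1. fill(A) -> (A=6 B=8)
  2. empty(B) -> (A=6 B=0)
  3. pour(A -> B) -> (A=0 B=6)
  4. fill(A) -> (A=6 B=6)
  5. pour(A -> B) -> (A=4 B=8)
  6. empty(B) -> (A=4 B=0)
Target reached → yes.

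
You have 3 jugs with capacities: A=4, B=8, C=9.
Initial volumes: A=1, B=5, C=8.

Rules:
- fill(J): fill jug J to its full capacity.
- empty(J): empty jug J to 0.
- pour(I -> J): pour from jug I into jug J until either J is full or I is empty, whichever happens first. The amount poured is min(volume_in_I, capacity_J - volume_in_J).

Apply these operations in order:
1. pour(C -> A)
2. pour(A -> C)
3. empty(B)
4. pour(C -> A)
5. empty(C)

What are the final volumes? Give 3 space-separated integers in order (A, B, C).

Answer: 4 0 0

Derivation:
Step 1: pour(C -> A) -> (A=4 B=5 C=5)
Step 2: pour(A -> C) -> (A=0 B=5 C=9)
Step 3: empty(B) -> (A=0 B=0 C=9)
Step 4: pour(C -> A) -> (A=4 B=0 C=5)
Step 5: empty(C) -> (A=4 B=0 C=0)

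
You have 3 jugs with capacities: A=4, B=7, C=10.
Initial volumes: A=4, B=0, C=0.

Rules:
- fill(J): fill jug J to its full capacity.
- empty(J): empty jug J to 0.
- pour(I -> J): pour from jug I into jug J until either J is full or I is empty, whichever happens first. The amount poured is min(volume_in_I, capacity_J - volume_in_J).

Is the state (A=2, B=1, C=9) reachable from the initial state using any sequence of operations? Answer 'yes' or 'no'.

Answer: no

Derivation:
BFS explored all 278 reachable states.
Reachable set includes: (0,0,0), (0,0,1), (0,0,2), (0,0,3), (0,0,4), (0,0,5), (0,0,6), (0,0,7), (0,0,8), (0,0,9), (0,0,10), (0,1,0) ...
Target (A=2, B=1, C=9) not in reachable set → no.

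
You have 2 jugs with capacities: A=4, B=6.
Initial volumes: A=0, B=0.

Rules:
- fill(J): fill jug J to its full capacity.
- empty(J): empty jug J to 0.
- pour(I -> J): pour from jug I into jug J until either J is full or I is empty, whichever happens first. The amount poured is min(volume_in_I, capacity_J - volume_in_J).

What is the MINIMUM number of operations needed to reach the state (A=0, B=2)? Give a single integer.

Answer: 3

Derivation:
BFS from (A=0, B=0). One shortest path:
  1. fill(B) -> (A=0 B=6)
  2. pour(B -> A) -> (A=4 B=2)
  3. empty(A) -> (A=0 B=2)
Reached target in 3 moves.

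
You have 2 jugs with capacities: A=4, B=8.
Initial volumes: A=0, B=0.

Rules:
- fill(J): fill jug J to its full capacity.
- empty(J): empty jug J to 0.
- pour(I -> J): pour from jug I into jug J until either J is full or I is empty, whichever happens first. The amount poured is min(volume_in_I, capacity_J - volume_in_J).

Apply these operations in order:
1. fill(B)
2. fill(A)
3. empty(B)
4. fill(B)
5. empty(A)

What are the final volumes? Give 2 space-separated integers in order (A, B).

Answer: 0 8

Derivation:
Step 1: fill(B) -> (A=0 B=8)
Step 2: fill(A) -> (A=4 B=8)
Step 3: empty(B) -> (A=4 B=0)
Step 4: fill(B) -> (A=4 B=8)
Step 5: empty(A) -> (A=0 B=8)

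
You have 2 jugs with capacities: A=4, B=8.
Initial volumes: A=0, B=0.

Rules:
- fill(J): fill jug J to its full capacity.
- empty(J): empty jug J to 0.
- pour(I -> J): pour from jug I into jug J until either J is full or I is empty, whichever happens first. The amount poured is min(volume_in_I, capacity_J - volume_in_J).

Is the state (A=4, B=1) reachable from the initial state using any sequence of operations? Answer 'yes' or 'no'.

Answer: no

Derivation:
BFS explored all 6 reachable states.
Reachable set includes: (0,0), (0,4), (0,8), (4,0), (4,4), (4,8)
Target (A=4, B=1) not in reachable set → no.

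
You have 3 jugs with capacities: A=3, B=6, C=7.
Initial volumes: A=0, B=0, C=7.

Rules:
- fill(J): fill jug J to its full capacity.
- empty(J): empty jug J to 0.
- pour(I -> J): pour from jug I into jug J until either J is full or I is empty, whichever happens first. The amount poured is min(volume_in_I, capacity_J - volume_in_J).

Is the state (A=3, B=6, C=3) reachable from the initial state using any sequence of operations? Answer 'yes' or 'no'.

BFS from (A=0, B=0, C=7):
  1. fill(A) -> (A=3 B=0 C=7)
  2. fill(B) -> (A=3 B=6 C=7)
  3. empty(C) -> (A=3 B=6 C=0)
  4. pour(A -> C) -> (A=0 B=6 C=3)
  5. fill(A) -> (A=3 B=6 C=3)
Target reached → yes.

Answer: yes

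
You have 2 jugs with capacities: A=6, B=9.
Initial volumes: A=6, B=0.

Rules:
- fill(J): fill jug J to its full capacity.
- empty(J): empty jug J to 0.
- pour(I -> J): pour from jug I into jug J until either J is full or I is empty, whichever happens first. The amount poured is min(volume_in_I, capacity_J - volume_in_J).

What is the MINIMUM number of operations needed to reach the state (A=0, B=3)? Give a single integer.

Answer: 4

Derivation:
BFS from (A=6, B=0). One shortest path:
  1. empty(A) -> (A=0 B=0)
  2. fill(B) -> (A=0 B=9)
  3. pour(B -> A) -> (A=6 B=3)
  4. empty(A) -> (A=0 B=3)
Reached target in 4 moves.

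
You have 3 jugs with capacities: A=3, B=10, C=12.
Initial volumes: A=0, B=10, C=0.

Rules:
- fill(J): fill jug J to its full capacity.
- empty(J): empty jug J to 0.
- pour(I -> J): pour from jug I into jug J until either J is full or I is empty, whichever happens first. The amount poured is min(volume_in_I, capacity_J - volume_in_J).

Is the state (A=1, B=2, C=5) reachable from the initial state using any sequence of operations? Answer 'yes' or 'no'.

BFS explored all 374 reachable states.
Reachable set includes: (0,0,0), (0,0,1), (0,0,2), (0,0,3), (0,0,4), (0,0,5), (0,0,6), (0,0,7), (0,0,8), (0,0,9), (0,0,10), (0,0,11) ...
Target (A=1, B=2, C=5) not in reachable set → no.

Answer: no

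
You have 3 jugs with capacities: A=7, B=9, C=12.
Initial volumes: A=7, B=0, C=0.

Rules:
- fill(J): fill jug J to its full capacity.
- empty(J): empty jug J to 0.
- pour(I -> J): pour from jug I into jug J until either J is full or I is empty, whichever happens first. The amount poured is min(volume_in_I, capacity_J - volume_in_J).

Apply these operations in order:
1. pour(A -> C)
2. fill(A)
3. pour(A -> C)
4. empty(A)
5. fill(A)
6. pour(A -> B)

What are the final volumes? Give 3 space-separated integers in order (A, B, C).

Step 1: pour(A -> C) -> (A=0 B=0 C=7)
Step 2: fill(A) -> (A=7 B=0 C=7)
Step 3: pour(A -> C) -> (A=2 B=0 C=12)
Step 4: empty(A) -> (A=0 B=0 C=12)
Step 5: fill(A) -> (A=7 B=0 C=12)
Step 6: pour(A -> B) -> (A=0 B=7 C=12)

Answer: 0 7 12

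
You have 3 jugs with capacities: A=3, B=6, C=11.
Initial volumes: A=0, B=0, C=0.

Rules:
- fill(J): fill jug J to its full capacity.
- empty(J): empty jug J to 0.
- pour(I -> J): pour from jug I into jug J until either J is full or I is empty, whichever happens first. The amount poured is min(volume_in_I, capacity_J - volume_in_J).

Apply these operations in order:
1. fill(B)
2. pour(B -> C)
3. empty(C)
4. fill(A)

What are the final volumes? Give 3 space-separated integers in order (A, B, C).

Answer: 3 0 0

Derivation:
Step 1: fill(B) -> (A=0 B=6 C=0)
Step 2: pour(B -> C) -> (A=0 B=0 C=6)
Step 3: empty(C) -> (A=0 B=0 C=0)
Step 4: fill(A) -> (A=3 B=0 C=0)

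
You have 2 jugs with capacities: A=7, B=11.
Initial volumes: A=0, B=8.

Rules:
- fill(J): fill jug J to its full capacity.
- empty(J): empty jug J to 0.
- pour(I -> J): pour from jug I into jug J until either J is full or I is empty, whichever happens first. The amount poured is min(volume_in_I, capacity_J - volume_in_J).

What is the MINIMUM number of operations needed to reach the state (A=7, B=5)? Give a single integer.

BFS from (A=0, B=8). One shortest path:
  1. pour(B -> A) -> (A=7 B=1)
  2. empty(A) -> (A=0 B=1)
  3. pour(B -> A) -> (A=1 B=0)
  4. fill(B) -> (A=1 B=11)
  5. pour(B -> A) -> (A=7 B=5)
Reached target in 5 moves.

Answer: 5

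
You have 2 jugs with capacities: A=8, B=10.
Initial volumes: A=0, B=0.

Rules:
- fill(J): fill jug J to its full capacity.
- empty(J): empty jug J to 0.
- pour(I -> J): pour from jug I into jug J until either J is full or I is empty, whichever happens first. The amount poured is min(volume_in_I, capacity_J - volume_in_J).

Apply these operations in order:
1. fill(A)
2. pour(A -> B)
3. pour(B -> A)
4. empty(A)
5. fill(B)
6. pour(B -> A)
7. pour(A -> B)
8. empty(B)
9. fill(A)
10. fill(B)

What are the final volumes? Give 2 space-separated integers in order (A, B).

Step 1: fill(A) -> (A=8 B=0)
Step 2: pour(A -> B) -> (A=0 B=8)
Step 3: pour(B -> A) -> (A=8 B=0)
Step 4: empty(A) -> (A=0 B=0)
Step 5: fill(B) -> (A=0 B=10)
Step 6: pour(B -> A) -> (A=8 B=2)
Step 7: pour(A -> B) -> (A=0 B=10)
Step 8: empty(B) -> (A=0 B=0)
Step 9: fill(A) -> (A=8 B=0)
Step 10: fill(B) -> (A=8 B=10)

Answer: 8 10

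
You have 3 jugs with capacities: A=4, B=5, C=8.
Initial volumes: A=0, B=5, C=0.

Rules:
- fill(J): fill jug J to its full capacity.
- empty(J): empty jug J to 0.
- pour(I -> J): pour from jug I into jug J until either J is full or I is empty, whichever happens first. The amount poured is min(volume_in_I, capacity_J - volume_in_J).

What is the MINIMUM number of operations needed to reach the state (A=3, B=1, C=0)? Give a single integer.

BFS from (A=0, B=5, C=0). One shortest path:
  1. empty(B) -> (A=0 B=0 C=0)
  2. fill(C) -> (A=0 B=0 C=8)
  3. pour(C -> B) -> (A=0 B=5 C=3)
  4. pour(B -> A) -> (A=4 B=1 C=3)
  5. empty(A) -> (A=0 B=1 C=3)
  6. pour(C -> A) -> (A=3 B=1 C=0)
Reached target in 6 moves.

Answer: 6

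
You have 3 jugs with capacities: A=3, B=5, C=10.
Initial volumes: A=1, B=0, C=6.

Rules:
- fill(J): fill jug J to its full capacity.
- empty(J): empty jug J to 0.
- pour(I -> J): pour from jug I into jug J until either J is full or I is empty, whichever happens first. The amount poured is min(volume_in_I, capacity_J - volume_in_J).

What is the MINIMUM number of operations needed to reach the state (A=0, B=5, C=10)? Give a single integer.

Answer: 3

Derivation:
BFS from (A=1, B=0, C=6). One shortest path:
  1. empty(A) -> (A=0 B=0 C=6)
  2. fill(B) -> (A=0 B=5 C=6)
  3. fill(C) -> (A=0 B=5 C=10)
Reached target in 3 moves.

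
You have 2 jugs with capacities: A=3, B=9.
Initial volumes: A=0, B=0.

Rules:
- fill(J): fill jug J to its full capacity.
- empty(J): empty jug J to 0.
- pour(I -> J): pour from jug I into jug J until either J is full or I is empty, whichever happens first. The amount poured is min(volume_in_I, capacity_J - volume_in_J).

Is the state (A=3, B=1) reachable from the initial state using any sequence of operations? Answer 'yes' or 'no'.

BFS explored all 8 reachable states.
Reachable set includes: (0,0), (0,3), (0,6), (0,9), (3,0), (3,3), (3,6), (3,9)
Target (A=3, B=1) not in reachable set → no.

Answer: no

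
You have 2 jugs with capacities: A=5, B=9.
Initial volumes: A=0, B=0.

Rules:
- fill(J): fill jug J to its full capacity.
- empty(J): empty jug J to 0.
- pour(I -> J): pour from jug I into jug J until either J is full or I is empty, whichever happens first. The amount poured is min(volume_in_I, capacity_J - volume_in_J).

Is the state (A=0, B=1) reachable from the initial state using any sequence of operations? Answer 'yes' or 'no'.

BFS from (A=0, B=0):
  1. fill(A) -> (A=5 B=0)
  2. pour(A -> B) -> (A=0 B=5)
  3. fill(A) -> (A=5 B=5)
  4. pour(A -> B) -> (A=1 B=9)
  5. empty(B) -> (A=1 B=0)
  6. pour(A -> B) -> (A=0 B=1)
Target reached → yes.

Answer: yes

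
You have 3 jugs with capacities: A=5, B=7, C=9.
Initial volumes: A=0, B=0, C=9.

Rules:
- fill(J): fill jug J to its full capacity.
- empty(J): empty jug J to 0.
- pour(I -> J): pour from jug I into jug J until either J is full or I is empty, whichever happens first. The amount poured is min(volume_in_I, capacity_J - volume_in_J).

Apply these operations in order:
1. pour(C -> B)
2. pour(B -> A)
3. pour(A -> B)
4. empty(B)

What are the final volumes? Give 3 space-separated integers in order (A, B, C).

Answer: 0 0 2

Derivation:
Step 1: pour(C -> B) -> (A=0 B=7 C=2)
Step 2: pour(B -> A) -> (A=5 B=2 C=2)
Step 3: pour(A -> B) -> (A=0 B=7 C=2)
Step 4: empty(B) -> (A=0 B=0 C=2)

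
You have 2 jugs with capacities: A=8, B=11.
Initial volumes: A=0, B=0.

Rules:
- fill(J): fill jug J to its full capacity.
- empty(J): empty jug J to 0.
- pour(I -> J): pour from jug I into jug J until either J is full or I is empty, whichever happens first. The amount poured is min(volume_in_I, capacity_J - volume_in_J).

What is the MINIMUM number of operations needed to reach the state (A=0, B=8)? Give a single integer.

Answer: 2

Derivation:
BFS from (A=0, B=0). One shortest path:
  1. fill(A) -> (A=8 B=0)
  2. pour(A -> B) -> (A=0 B=8)
Reached target in 2 moves.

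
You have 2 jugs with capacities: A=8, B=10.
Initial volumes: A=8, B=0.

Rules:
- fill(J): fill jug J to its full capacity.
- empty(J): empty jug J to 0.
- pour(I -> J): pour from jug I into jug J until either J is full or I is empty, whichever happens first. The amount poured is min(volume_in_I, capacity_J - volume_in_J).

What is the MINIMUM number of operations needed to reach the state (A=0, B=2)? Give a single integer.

Answer: 4

Derivation:
BFS from (A=8, B=0). One shortest path:
  1. empty(A) -> (A=0 B=0)
  2. fill(B) -> (A=0 B=10)
  3. pour(B -> A) -> (A=8 B=2)
  4. empty(A) -> (A=0 B=2)
Reached target in 4 moves.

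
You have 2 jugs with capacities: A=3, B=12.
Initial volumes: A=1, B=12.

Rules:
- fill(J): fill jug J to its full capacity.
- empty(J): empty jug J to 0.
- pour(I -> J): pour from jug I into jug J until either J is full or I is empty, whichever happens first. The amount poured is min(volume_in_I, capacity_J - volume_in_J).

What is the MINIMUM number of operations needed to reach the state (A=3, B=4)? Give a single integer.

BFS from (A=1, B=12). One shortest path:
  1. empty(B) -> (A=1 B=0)
  2. pour(A -> B) -> (A=0 B=1)
  3. fill(A) -> (A=3 B=1)
  4. pour(A -> B) -> (A=0 B=4)
  5. fill(A) -> (A=3 B=4)
Reached target in 5 moves.

Answer: 5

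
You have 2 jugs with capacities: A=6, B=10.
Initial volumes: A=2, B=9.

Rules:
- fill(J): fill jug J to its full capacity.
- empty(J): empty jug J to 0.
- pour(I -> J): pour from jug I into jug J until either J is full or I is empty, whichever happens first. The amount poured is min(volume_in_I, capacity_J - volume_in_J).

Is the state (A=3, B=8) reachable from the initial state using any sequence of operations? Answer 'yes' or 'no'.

Answer: no

Derivation:
BFS explored all 33 reachable states.
Reachable set includes: (0,0), (0,1), (0,2), (0,3), (0,4), (0,5), (0,6), (0,7), (0,8), (0,9), (0,10), (1,0) ...
Target (A=3, B=8) not in reachable set → no.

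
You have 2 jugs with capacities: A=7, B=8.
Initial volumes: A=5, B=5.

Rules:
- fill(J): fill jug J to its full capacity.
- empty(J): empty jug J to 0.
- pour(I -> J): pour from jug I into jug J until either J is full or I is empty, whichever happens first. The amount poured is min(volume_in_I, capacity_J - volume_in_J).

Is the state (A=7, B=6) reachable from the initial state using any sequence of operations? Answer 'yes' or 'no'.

BFS from (A=5, B=5):
  1. fill(B) -> (A=5 B=8)
  2. pour(B -> A) -> (A=7 B=6)
Target reached → yes.

Answer: yes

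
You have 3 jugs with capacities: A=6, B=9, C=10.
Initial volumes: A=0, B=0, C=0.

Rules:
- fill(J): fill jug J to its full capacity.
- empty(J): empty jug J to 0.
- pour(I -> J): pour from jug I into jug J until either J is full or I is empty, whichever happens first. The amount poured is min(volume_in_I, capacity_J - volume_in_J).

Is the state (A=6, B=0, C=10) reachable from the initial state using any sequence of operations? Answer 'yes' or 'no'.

BFS from (A=0, B=0, C=0):
  1. fill(A) -> (A=6 B=0 C=0)
  2. fill(C) -> (A=6 B=0 C=10)
Target reached → yes.

Answer: yes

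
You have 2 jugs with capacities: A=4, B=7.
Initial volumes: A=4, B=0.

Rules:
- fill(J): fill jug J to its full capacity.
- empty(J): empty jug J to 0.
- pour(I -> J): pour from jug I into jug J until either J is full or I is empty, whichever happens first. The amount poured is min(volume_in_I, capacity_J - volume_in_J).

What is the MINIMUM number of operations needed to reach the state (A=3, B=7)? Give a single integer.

Answer: 6

Derivation:
BFS from (A=4, B=0). One shortest path:
  1. empty(A) -> (A=0 B=0)
  2. fill(B) -> (A=0 B=7)
  3. pour(B -> A) -> (A=4 B=3)
  4. empty(A) -> (A=0 B=3)
  5. pour(B -> A) -> (A=3 B=0)
  6. fill(B) -> (A=3 B=7)
Reached target in 6 moves.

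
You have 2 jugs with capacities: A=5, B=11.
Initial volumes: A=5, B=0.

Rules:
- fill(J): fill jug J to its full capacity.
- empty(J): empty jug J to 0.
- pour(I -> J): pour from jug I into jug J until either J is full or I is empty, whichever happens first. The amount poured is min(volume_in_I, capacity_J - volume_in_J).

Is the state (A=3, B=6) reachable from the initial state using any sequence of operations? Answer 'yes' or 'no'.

Answer: no

Derivation:
BFS explored all 32 reachable states.
Reachable set includes: (0,0), (0,1), (0,2), (0,3), (0,4), (0,5), (0,6), (0,7), (0,8), (0,9), (0,10), (0,11) ...
Target (A=3, B=6) not in reachable set → no.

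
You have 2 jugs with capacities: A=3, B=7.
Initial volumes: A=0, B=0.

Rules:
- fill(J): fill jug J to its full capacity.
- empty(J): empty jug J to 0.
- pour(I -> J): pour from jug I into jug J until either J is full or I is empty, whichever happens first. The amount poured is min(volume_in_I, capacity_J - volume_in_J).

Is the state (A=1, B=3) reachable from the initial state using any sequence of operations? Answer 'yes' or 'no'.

BFS explored all 20 reachable states.
Reachable set includes: (0,0), (0,1), (0,2), (0,3), (0,4), (0,5), (0,6), (0,7), (1,0), (1,7), (2,0), (2,7) ...
Target (A=1, B=3) not in reachable set → no.

Answer: no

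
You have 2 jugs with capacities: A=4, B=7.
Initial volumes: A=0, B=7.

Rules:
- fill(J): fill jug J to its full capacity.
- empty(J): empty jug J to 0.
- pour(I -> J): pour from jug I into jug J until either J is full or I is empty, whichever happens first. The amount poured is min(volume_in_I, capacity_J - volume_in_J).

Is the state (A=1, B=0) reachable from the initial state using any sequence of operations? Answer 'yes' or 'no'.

Answer: yes

Derivation:
BFS from (A=0, B=7):
  1. fill(A) -> (A=4 B=7)
  2. empty(B) -> (A=4 B=0)
  3. pour(A -> B) -> (A=0 B=4)
  4. fill(A) -> (A=4 B=4)
  5. pour(A -> B) -> (A=1 B=7)
  6. empty(B) -> (A=1 B=0)
Target reached → yes.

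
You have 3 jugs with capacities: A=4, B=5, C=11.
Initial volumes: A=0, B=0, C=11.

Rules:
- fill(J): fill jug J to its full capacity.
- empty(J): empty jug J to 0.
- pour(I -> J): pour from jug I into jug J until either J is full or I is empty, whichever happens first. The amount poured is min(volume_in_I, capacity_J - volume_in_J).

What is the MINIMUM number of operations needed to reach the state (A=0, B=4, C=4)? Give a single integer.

Answer: 5

Derivation:
BFS from (A=0, B=0, C=11). One shortest path:
  1. fill(A) -> (A=4 B=0 C=11)
  2. empty(C) -> (A=4 B=0 C=0)
  3. pour(A -> B) -> (A=0 B=4 C=0)
  4. fill(A) -> (A=4 B=4 C=0)
  5. pour(A -> C) -> (A=0 B=4 C=4)
Reached target in 5 moves.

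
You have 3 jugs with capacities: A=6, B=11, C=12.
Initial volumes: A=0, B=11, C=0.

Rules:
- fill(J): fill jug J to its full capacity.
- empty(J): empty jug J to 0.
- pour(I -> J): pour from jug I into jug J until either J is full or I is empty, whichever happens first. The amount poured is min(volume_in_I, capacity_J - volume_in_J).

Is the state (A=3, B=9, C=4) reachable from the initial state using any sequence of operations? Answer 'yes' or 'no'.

BFS explored all 542 reachable states.
Reachable set includes: (0,0,0), (0,0,1), (0,0,2), (0,0,3), (0,0,4), (0,0,5), (0,0,6), (0,0,7), (0,0,8), (0,0,9), (0,0,10), (0,0,11) ...
Target (A=3, B=9, C=4) not in reachable set → no.

Answer: no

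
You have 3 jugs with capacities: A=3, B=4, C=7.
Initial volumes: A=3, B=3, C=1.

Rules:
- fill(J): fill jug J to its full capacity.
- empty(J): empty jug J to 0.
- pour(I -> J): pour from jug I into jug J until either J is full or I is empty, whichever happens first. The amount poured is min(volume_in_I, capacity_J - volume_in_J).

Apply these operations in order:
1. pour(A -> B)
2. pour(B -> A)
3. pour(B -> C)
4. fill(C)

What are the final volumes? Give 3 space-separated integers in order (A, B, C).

Answer: 3 0 7

Derivation:
Step 1: pour(A -> B) -> (A=2 B=4 C=1)
Step 2: pour(B -> A) -> (A=3 B=3 C=1)
Step 3: pour(B -> C) -> (A=3 B=0 C=4)
Step 4: fill(C) -> (A=3 B=0 C=7)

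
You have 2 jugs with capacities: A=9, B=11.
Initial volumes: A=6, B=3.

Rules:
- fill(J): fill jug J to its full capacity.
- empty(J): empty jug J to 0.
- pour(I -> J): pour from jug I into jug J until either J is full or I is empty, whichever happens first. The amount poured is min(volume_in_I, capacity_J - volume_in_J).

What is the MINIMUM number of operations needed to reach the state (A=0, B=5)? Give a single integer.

BFS from (A=6, B=3). One shortest path:
  1. empty(A) -> (A=0 B=3)
  2. pour(B -> A) -> (A=3 B=0)
  3. fill(B) -> (A=3 B=11)
  4. pour(B -> A) -> (A=9 B=5)
  5. empty(A) -> (A=0 B=5)
Reached target in 5 moves.

Answer: 5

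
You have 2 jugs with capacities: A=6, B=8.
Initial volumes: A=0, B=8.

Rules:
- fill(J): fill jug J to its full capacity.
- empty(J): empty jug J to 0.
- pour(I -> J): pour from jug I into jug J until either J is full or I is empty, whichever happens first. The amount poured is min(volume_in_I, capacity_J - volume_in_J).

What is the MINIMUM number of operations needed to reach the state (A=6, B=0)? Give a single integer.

BFS from (A=0, B=8). One shortest path:
  1. fill(A) -> (A=6 B=8)
  2. empty(B) -> (A=6 B=0)
Reached target in 2 moves.

Answer: 2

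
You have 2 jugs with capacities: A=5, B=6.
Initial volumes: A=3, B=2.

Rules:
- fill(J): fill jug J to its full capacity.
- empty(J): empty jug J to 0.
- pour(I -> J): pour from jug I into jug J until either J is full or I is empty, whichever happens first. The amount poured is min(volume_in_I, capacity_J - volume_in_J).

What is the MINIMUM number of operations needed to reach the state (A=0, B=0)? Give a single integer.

Answer: 2

Derivation:
BFS from (A=3, B=2). One shortest path:
  1. empty(A) -> (A=0 B=2)
  2. empty(B) -> (A=0 B=0)
Reached target in 2 moves.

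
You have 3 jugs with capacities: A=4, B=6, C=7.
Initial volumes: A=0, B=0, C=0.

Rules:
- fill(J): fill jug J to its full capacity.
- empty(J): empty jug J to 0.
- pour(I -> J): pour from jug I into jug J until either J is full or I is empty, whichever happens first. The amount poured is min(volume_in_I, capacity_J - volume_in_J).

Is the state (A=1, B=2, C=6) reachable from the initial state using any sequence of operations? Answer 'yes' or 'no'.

Answer: no

Derivation:
BFS explored all 190 reachable states.
Reachable set includes: (0,0,0), (0,0,1), (0,0,2), (0,0,3), (0,0,4), (0,0,5), (0,0,6), (0,0,7), (0,1,0), (0,1,1), (0,1,2), (0,1,3) ...
Target (A=1, B=2, C=6) not in reachable set → no.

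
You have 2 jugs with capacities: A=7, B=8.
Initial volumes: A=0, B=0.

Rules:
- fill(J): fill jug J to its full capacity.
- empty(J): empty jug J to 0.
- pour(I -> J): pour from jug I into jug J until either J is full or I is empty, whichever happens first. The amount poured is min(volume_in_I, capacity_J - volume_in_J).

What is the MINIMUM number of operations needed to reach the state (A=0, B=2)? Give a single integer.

Answer: 7

Derivation:
BFS from (A=0, B=0). One shortest path:
  1. fill(B) -> (A=0 B=8)
  2. pour(B -> A) -> (A=7 B=1)
  3. empty(A) -> (A=0 B=1)
  4. pour(B -> A) -> (A=1 B=0)
  5. fill(B) -> (A=1 B=8)
  6. pour(B -> A) -> (A=7 B=2)
  7. empty(A) -> (A=0 B=2)
Reached target in 7 moves.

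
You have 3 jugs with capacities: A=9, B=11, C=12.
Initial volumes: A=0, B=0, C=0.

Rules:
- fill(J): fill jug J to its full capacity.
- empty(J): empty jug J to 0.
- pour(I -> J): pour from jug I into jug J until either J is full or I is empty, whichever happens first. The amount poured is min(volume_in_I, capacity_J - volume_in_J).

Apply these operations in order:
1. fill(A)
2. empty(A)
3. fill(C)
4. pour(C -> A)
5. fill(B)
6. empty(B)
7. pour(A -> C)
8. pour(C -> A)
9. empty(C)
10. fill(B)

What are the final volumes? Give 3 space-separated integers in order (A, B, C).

Answer: 9 11 0

Derivation:
Step 1: fill(A) -> (A=9 B=0 C=0)
Step 2: empty(A) -> (A=0 B=0 C=0)
Step 3: fill(C) -> (A=0 B=0 C=12)
Step 4: pour(C -> A) -> (A=9 B=0 C=3)
Step 5: fill(B) -> (A=9 B=11 C=3)
Step 6: empty(B) -> (A=9 B=0 C=3)
Step 7: pour(A -> C) -> (A=0 B=0 C=12)
Step 8: pour(C -> A) -> (A=9 B=0 C=3)
Step 9: empty(C) -> (A=9 B=0 C=0)
Step 10: fill(B) -> (A=9 B=11 C=0)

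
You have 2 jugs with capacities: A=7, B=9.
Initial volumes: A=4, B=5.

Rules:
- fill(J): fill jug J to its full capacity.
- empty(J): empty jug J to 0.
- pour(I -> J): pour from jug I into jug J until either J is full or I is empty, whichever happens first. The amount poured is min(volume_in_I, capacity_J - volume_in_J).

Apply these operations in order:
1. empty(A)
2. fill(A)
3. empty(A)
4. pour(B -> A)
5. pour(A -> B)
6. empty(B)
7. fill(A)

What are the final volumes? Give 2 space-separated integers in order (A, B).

Step 1: empty(A) -> (A=0 B=5)
Step 2: fill(A) -> (A=7 B=5)
Step 3: empty(A) -> (A=0 B=5)
Step 4: pour(B -> A) -> (A=5 B=0)
Step 5: pour(A -> B) -> (A=0 B=5)
Step 6: empty(B) -> (A=0 B=0)
Step 7: fill(A) -> (A=7 B=0)

Answer: 7 0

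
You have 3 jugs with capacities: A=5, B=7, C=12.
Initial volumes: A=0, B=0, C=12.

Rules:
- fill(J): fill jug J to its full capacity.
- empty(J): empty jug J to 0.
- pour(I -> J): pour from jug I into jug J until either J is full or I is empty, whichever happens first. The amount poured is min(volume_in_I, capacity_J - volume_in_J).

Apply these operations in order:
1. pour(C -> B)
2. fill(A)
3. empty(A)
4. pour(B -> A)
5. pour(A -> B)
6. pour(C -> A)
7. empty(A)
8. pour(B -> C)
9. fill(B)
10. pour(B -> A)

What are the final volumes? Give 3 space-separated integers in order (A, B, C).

Step 1: pour(C -> B) -> (A=0 B=7 C=5)
Step 2: fill(A) -> (A=5 B=7 C=5)
Step 3: empty(A) -> (A=0 B=7 C=5)
Step 4: pour(B -> A) -> (A=5 B=2 C=5)
Step 5: pour(A -> B) -> (A=0 B=7 C=5)
Step 6: pour(C -> A) -> (A=5 B=7 C=0)
Step 7: empty(A) -> (A=0 B=7 C=0)
Step 8: pour(B -> C) -> (A=0 B=0 C=7)
Step 9: fill(B) -> (A=0 B=7 C=7)
Step 10: pour(B -> A) -> (A=5 B=2 C=7)

Answer: 5 2 7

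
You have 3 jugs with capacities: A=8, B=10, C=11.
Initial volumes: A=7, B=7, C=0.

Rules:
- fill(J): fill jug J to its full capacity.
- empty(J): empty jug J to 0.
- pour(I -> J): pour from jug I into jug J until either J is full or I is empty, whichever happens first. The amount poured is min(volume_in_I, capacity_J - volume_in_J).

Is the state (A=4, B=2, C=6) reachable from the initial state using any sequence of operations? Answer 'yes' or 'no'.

BFS explored all 558 reachable states.
Reachable set includes: (0,0,0), (0,0,1), (0,0,2), (0,0,3), (0,0,4), (0,0,5), (0,0,6), (0,0,7), (0,0,8), (0,0,9), (0,0,10), (0,0,11) ...
Target (A=4, B=2, C=6) not in reachable set → no.

Answer: no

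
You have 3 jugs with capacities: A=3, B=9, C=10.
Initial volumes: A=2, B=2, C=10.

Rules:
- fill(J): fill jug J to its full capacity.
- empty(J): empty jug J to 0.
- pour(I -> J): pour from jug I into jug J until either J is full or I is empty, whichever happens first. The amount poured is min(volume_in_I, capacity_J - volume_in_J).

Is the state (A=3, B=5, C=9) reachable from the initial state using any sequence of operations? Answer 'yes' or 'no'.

Answer: yes

Derivation:
BFS from (A=2, B=2, C=10):
  1. pour(C -> A) -> (A=3 B=2 C=9)
  2. pour(A -> B) -> (A=0 B=5 C=9)
  3. fill(A) -> (A=3 B=5 C=9)
Target reached → yes.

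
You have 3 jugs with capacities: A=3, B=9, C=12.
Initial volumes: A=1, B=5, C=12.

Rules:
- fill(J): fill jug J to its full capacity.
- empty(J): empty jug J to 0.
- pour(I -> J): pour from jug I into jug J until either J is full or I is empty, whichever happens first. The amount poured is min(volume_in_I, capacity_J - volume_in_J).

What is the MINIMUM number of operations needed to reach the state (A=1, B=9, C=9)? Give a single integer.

Answer: 4

Derivation:
BFS from (A=1, B=5, C=12). One shortest path:
  1. fill(B) -> (A=1 B=9 C=12)
  2. empty(C) -> (A=1 B=9 C=0)
  3. pour(B -> C) -> (A=1 B=0 C=9)
  4. fill(B) -> (A=1 B=9 C=9)
Reached target in 4 moves.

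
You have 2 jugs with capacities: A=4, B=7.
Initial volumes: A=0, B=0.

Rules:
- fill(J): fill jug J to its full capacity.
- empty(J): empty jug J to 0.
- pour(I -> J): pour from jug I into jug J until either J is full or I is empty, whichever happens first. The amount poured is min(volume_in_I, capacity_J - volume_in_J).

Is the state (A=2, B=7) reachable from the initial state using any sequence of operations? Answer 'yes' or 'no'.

Answer: yes

Derivation:
BFS from (A=0, B=0):
  1. fill(A) -> (A=4 B=0)
  2. pour(A -> B) -> (A=0 B=4)
  3. fill(A) -> (A=4 B=4)
  4. pour(A -> B) -> (A=1 B=7)
  5. empty(B) -> (A=1 B=0)
  6. pour(A -> B) -> (A=0 B=1)
  7. fill(A) -> (A=4 B=1)
  8. pour(A -> B) -> (A=0 B=5)
  9. fill(A) -> (A=4 B=5)
  10. pour(A -> B) -> (A=2 B=7)
Target reached → yes.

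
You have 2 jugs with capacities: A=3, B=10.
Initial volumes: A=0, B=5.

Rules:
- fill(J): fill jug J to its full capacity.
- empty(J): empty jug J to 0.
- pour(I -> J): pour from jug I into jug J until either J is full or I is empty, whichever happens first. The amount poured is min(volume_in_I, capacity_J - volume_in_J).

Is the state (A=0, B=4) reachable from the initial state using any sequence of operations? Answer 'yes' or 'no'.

BFS from (A=0, B=5):
  1. fill(B) -> (A=0 B=10)
  2. pour(B -> A) -> (A=3 B=7)
  3. empty(A) -> (A=0 B=7)
  4. pour(B -> A) -> (A=3 B=4)
  5. empty(A) -> (A=0 B=4)
Target reached → yes.

Answer: yes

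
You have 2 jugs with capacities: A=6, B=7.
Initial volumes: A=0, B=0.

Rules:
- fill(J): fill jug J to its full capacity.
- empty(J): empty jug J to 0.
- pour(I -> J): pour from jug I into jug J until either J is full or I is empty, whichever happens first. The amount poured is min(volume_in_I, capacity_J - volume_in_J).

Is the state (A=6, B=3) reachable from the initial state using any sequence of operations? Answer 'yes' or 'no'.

Answer: yes

Derivation:
BFS from (A=0, B=0):
  1. fill(B) -> (A=0 B=7)
  2. pour(B -> A) -> (A=6 B=1)
  3. empty(A) -> (A=0 B=1)
  4. pour(B -> A) -> (A=1 B=0)
  5. fill(B) -> (A=1 B=7)
  6. pour(B -> A) -> (A=6 B=2)
  7. empty(A) -> (A=0 B=2)
  8. pour(B -> A) -> (A=2 B=0)
  9. fill(B) -> (A=2 B=7)
  10. pour(B -> A) -> (A=6 B=3)
Target reached → yes.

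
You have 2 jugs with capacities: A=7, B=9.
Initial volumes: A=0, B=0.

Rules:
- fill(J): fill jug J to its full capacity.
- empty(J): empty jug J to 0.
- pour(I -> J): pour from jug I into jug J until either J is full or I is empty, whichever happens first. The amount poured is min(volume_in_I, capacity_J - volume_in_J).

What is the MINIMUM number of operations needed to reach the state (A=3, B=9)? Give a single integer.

Answer: 8

Derivation:
BFS from (A=0, B=0). One shortest path:
  1. fill(A) -> (A=7 B=0)
  2. pour(A -> B) -> (A=0 B=7)
  3. fill(A) -> (A=7 B=7)
  4. pour(A -> B) -> (A=5 B=9)
  5. empty(B) -> (A=5 B=0)
  6. pour(A -> B) -> (A=0 B=5)
  7. fill(A) -> (A=7 B=5)
  8. pour(A -> B) -> (A=3 B=9)
Reached target in 8 moves.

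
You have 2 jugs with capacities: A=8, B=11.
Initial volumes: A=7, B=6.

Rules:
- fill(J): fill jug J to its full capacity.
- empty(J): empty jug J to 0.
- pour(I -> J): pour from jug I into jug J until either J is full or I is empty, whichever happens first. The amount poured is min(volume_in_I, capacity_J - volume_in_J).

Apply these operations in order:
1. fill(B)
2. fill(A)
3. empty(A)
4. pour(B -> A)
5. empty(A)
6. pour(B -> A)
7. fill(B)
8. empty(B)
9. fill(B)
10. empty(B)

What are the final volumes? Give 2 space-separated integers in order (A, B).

Answer: 3 0

Derivation:
Step 1: fill(B) -> (A=7 B=11)
Step 2: fill(A) -> (A=8 B=11)
Step 3: empty(A) -> (A=0 B=11)
Step 4: pour(B -> A) -> (A=8 B=3)
Step 5: empty(A) -> (A=0 B=3)
Step 6: pour(B -> A) -> (A=3 B=0)
Step 7: fill(B) -> (A=3 B=11)
Step 8: empty(B) -> (A=3 B=0)
Step 9: fill(B) -> (A=3 B=11)
Step 10: empty(B) -> (A=3 B=0)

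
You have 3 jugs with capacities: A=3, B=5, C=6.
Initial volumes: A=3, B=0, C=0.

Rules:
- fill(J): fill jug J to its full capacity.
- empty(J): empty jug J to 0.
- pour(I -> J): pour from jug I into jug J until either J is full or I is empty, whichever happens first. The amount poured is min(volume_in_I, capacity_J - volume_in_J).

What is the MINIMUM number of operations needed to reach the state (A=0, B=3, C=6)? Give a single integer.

Answer: 2

Derivation:
BFS from (A=3, B=0, C=0). One shortest path:
  1. fill(C) -> (A=3 B=0 C=6)
  2. pour(A -> B) -> (A=0 B=3 C=6)
Reached target in 2 moves.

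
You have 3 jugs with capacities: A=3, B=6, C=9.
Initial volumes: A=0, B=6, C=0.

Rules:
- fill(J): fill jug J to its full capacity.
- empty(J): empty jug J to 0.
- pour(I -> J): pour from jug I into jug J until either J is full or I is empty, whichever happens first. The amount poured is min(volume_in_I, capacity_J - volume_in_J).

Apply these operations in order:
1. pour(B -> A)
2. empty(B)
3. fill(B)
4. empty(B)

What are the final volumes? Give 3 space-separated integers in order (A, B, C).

Answer: 3 0 0

Derivation:
Step 1: pour(B -> A) -> (A=3 B=3 C=0)
Step 2: empty(B) -> (A=3 B=0 C=0)
Step 3: fill(B) -> (A=3 B=6 C=0)
Step 4: empty(B) -> (A=3 B=0 C=0)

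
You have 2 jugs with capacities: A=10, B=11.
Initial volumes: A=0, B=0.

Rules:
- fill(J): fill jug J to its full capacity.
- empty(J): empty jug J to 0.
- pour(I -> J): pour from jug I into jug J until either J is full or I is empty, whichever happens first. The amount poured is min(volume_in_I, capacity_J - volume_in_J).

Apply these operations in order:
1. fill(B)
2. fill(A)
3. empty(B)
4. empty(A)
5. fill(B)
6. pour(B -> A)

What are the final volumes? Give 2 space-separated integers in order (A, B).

Step 1: fill(B) -> (A=0 B=11)
Step 2: fill(A) -> (A=10 B=11)
Step 3: empty(B) -> (A=10 B=0)
Step 4: empty(A) -> (A=0 B=0)
Step 5: fill(B) -> (A=0 B=11)
Step 6: pour(B -> A) -> (A=10 B=1)

Answer: 10 1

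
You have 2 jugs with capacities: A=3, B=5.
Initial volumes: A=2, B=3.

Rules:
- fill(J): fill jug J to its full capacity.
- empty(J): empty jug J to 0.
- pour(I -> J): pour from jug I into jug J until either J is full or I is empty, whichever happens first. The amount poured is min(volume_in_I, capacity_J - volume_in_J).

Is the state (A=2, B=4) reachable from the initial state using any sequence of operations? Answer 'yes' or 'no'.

Answer: no

Derivation:
BFS explored all 17 reachable states.
Reachable set includes: (0,0), (0,1), (0,2), (0,3), (0,4), (0,5), (1,0), (1,5), (2,0), (2,3), (2,5), (3,0) ...
Target (A=2, B=4) not in reachable set → no.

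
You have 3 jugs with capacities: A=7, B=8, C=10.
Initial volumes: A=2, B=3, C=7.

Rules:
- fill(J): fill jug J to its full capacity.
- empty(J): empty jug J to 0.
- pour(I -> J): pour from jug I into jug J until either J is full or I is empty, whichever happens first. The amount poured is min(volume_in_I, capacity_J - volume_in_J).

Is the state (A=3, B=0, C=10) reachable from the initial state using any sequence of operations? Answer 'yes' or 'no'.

Answer: yes

Derivation:
BFS from (A=2, B=3, C=7):
  1. empty(A) -> (A=0 B=3 C=7)
  2. fill(C) -> (A=0 B=3 C=10)
  3. pour(B -> A) -> (A=3 B=0 C=10)
Target reached → yes.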